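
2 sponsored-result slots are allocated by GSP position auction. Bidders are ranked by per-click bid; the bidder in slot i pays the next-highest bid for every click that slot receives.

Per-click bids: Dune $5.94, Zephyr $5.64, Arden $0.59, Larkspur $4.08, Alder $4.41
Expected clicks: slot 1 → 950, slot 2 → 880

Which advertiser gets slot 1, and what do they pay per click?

Ranked by bid: $5.94 (Dune) > $5.64 (Zephyr) > $4.41 (Alder) > …
Slot 1 goes to the first-ranked bidder, Dune, who pays the next bid down: $5.64/click.

Dune; $5.64 per click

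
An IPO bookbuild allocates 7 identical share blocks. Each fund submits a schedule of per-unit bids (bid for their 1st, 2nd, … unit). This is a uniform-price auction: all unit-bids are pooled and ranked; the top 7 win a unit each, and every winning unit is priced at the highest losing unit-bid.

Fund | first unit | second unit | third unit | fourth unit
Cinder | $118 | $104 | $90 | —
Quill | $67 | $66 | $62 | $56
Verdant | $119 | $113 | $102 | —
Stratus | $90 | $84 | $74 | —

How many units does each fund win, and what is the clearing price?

Cinder 3, Stratus 1, Verdant 3; clearing price $84

Pooled unit-bids ranked (top 7): 119 (Verdant-1), 118 (Cinder-1), 113 (Verdant-2), 104 (Cinder-2), 102 (Verdant-3), 90 (Cinder-3), 90 (Stratus-1)
First bid not allocated: $84.
Allocation: Cinder 3, Stratus 1, Verdant 3.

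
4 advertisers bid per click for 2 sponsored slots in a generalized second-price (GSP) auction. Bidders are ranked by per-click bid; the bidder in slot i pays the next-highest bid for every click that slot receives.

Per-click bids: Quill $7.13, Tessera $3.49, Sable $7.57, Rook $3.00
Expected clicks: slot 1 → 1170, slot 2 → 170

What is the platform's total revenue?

Total revenue: $8935.40

Per-click bids in order: $7.57 (Sable) > $7.13 (Quill) > $3.49 (Tessera) > …
Slot 1: Sable pays $7.13 × 1170 = $8342.10
Slot 2: Quill pays $3.49 × 170 = $593.30
Total = $8935.40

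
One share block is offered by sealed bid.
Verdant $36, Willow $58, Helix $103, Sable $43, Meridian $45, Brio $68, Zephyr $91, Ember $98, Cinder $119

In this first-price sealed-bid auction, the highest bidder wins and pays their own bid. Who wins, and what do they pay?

First-price sealed-bid auction: the highest bidder wins and pays their own bid.
Bids in order: 119 (Cinder) > 103 (Helix) > 98 (Ember) > 91 (Zephyr) > 68 (Brio) > 58 (Willow) > …
Cinder is highest → pays own bid, $119.

Cinder pays $119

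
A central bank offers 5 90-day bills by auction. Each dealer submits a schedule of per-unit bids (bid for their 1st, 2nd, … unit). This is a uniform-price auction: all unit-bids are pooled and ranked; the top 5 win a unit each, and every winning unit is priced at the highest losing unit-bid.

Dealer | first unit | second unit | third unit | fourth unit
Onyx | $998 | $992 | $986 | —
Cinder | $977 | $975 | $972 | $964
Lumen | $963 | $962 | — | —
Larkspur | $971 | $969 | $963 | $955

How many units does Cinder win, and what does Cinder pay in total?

All unit-bids, highest first — top 5: 998 (Onyx-1), 992 (Onyx-2), 986 (Onyx-3), 977 (Cinder-1), 975 (Cinder-2)
The (k+1)-th unit-bid is $972.
Cinder wins 2 unit(s) at $972 each.

Cinder: 2 units, pays $1,944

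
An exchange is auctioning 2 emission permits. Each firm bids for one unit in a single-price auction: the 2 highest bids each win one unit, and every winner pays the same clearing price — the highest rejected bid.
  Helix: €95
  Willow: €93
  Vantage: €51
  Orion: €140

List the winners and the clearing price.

Sorting: 140 (Orion), 95 (Helix), 93 (Willow), 51 (Vantage)
Winners (2 units): Orion, Helix.
Highest unsuccessful bid: €93 → clearing price.

Orion, Helix; each pays €93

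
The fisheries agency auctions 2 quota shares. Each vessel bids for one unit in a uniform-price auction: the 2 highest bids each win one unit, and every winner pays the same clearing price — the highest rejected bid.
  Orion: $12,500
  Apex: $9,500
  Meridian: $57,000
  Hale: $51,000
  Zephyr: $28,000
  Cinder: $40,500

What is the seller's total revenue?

Total revenue: $81,000

Bids ranked high→low: 57,000 (Meridian), 51,000 (Hale), 40,500 (Cinder), 28,000 (Zephyr), …
The 2 highest are Meridian, Hale.
First losing bid is Cinder's $40,500, which sets the uniform price.
Total revenue = 2 × $40,500 = $81,000.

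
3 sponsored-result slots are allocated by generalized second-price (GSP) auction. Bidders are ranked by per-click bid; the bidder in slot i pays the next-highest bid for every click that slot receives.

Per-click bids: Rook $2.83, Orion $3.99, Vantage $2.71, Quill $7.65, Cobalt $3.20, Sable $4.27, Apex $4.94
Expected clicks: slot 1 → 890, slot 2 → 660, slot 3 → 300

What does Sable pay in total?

Per-click bids in order: $7.65 (Quill) > $4.94 (Apex) > $4.27 (Sable) > $3.99 (Orion) > …
Sable holds slot 3 → pays next bid $3.99 × 300 clicks = $1197.00.

Sable pays $1197.00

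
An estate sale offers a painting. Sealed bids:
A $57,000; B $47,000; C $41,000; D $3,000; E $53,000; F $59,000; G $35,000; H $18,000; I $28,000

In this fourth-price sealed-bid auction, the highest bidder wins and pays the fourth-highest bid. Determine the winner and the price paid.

F pays $47,000

Sorting bids: 59,000 (F) > 57,000 (A) > 53,000 (E) > 47,000 (B) > 41,000 (C) > 35,000 (G) > …
F wins; payment is bid #4 in the ranking = $47,000.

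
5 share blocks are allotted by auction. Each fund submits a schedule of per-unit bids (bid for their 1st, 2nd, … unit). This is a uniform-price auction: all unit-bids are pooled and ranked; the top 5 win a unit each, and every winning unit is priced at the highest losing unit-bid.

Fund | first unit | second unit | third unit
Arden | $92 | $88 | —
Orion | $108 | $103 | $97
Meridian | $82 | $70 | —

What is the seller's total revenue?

Total revenue: $410

Merging the schedules and taking the best 5: 108 (Orion-1), 103 (Orion-2), 97 (Orion-3), 92 (Arden-1), 88 (Arden-2)
The (k+1)-th unit-bid is $82.
Allocation: Arden 2, Orion 3. Every unit priced at $82.
Revenue = 5 × 82 = $410.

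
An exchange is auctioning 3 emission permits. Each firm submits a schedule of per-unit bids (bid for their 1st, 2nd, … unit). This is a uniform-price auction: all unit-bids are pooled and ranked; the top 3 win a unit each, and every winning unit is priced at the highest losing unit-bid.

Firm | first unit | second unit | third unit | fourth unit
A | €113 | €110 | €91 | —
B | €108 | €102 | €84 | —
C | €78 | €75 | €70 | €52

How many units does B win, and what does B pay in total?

Merging the schedules and taking the best 3: 113 (A-1), 110 (A-2), 108 (B-1)
Highest rejected unit-bid = €102.
B wins 1 unit(s) at €102 each.

B: 1 unit, pays €102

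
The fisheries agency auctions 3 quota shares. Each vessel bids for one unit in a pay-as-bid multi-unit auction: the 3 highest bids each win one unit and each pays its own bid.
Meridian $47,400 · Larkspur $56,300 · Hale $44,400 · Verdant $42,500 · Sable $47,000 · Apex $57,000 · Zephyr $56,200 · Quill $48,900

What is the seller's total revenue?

Sorting: 57,000 (Apex), 56,300 (Larkspur), 56,200 (Zephyr), 48,900 (Quill), 47,400 (Meridian), …
The 3 highest are Apex, Larkspur, Zephyr.
Total revenue = 57,000 + 56,300 + 56,200 = $169,500.

Total revenue: $169,500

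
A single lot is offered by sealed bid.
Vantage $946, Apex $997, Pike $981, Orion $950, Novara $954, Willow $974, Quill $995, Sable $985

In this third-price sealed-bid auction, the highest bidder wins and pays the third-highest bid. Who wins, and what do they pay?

Apex pays $985

Sorting bids: 997 (Apex) > 995 (Quill) > 985 (Sable) > 981 (Pike) > 974 (Willow) > 954 (Novara) > …
Apex is highest; pays the third-highest bid, $985.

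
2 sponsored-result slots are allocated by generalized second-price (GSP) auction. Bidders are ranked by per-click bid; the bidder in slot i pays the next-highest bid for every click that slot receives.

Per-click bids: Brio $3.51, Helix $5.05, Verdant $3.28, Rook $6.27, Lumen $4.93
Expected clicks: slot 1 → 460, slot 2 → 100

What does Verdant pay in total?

Per-click bids in order: $6.27 (Rook) > $5.05 (Helix) > $4.93 (Lumen) > …
Verdant ranks below slot 2 → no slot, pays nothing.

Verdant pays $0.00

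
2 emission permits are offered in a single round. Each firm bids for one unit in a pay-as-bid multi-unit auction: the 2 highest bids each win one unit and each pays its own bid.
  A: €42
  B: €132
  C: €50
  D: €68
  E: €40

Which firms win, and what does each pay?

Ordering the bids: 132 (B), 68 (D), 50 (C), 42 (A), …
Winners (2 units): B, D.
Each winner pays its own bid: B €132, D €68.

B €132, D €68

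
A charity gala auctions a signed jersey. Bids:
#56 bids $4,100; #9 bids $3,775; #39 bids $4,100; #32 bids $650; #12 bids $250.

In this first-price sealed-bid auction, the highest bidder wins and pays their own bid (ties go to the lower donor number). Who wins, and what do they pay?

First-price sealed-bid auction: the highest bidder wins and pays their own bid.
Bids ranked: 4,100 (#39) > 4,100 (#56) > 3,775 (#9) > 650 (#32) > 250 (#12)
#39 and #56 tie at $4,100; tie-break gives it to #39.
#39 has the highest bid and pays exactly that: $4,100.

#39 pays $4,100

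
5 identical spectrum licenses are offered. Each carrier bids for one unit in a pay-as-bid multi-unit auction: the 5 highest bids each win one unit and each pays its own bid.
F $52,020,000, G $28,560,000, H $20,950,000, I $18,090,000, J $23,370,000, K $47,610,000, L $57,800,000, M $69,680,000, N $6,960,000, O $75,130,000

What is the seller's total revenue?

Total revenue: $302,240,000

Bids ranked high→low: 75,130,000 (O), 69,680,000 (M), 57,800,000 (L), 52,020,000 (F), 47,610,000 (K), 28,560,000 (G), 23,370,000 (J), …
The 5 highest are O, M, L, F, K.
Total revenue = 75,130,000 + 69,680,000 + 57,800,000 + 52,020,000 + 47,610,000 = $302,240,000.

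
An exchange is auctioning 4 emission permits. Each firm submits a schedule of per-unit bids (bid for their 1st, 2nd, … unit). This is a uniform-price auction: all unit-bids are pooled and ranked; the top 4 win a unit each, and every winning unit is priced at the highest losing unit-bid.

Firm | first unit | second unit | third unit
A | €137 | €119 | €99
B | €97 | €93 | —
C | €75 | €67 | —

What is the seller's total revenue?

All unit-bids, highest first — top 4: 137 (A-1), 119 (A-2), 99 (A-3), 97 (B-1)
Highest rejected unit-bid = €93.
Allocation: A 3, B 1. Every unit priced at €93.
Revenue = 4 × 93 = €372.

Total revenue: €372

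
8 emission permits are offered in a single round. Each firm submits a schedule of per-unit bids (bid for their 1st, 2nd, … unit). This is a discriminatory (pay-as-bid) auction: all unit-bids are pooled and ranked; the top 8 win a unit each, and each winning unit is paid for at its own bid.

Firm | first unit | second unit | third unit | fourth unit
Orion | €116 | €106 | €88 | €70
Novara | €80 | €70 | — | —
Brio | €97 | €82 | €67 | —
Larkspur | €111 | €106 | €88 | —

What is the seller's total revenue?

All unit-bids, highest first — top 8: 116 (Orion-1), 111 (Larkspur-1), 106 (Orion-2), 106 (Larkspur-2), 97 (Brio-1), 88 (Orion-3), 88 (Larkspur-3), 82 (Brio-2)
Next rejected bid: €80 (not a price — pay-as-bid).
Each winning unit pays its own bid.
Revenue = 116 + 111 + 106 + 106 + 97 + 88 + 88 + 82 = €794.

Total revenue: €794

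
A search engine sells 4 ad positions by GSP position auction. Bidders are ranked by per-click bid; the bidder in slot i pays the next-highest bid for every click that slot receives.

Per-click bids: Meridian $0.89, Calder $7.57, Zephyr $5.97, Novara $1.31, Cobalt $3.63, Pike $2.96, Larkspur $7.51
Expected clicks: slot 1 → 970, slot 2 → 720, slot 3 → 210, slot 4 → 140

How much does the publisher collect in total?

Total revenue: $12759.80

Ranked by bid: $7.57 (Calder) > $7.51 (Larkspur) > $5.97 (Zephyr) > $3.63 (Cobalt) > $2.96 (Pike) > …
Slot 1: Calder pays $7.51 × 970 = $7284.70
Slot 2: Larkspur pays $5.97 × 720 = $4298.40
Slot 3: Zephyr pays $3.63 × 210 = $762.30
Slot 4: Cobalt pays $2.96 × 140 = $414.40
Total = $12759.80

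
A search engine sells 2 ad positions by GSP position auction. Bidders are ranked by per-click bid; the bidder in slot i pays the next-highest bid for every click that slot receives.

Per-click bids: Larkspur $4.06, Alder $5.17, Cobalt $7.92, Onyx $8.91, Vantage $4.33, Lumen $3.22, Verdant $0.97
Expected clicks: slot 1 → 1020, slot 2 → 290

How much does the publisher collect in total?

Total revenue: $9577.70

Sorting advertisers: $8.91 (Onyx) > $7.92 (Cobalt) > $5.17 (Alder) > …
Slot 1: Onyx pays $7.92 × 1020 = $8078.40
Slot 2: Cobalt pays $5.17 × 290 = $1499.30
Total = $9577.70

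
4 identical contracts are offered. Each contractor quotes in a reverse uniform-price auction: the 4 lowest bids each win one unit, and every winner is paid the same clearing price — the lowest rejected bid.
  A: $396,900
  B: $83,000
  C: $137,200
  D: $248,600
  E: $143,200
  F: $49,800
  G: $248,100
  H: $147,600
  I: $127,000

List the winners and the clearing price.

Bids ranked low→high: 49,800 (F), 83,000 (B), 127,000 (I), 137,200 (C), 143,200 (E), 147,600 (H), …
Winners (4 units): F, B, I, C.
Lowest unsuccessful bid: $143,200 → clearing price.

F, B, I, C; each is paid $143,200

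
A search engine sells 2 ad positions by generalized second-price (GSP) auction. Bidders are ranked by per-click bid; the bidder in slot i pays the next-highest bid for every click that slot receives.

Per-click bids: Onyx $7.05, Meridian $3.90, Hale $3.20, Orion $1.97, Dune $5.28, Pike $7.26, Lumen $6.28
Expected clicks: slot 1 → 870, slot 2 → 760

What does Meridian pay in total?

Meridian pays $0.00

Per-click bids in order: $7.26 (Pike) > $7.05 (Onyx) > $6.28 (Lumen) > …
Meridian ranks below slot 2 → no slot, pays nothing.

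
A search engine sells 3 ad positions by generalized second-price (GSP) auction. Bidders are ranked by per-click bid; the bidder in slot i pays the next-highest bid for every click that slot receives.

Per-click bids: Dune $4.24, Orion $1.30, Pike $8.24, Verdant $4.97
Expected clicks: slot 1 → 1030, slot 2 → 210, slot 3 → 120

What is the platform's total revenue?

Total revenue: $6165.50

Per-click bids in order: $8.24 (Pike) > $4.97 (Verdant) > $4.24 (Dune) > $1.30 (Orion)
Slot 1: Pike pays $4.97 × 1030 = $5119.10
Slot 2: Verdant pays $4.24 × 210 = $890.40
Slot 3: Dune pays $1.30 × 120 = $156.00
Total = $6165.50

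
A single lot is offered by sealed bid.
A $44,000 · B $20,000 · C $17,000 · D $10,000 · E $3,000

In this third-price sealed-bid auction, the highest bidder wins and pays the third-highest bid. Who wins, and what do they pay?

A pays $17,000

Rule: the highest bidder wins and pays the third-highest bid.
Bids ranked: 44,000 (A) > 20,000 (B) > 17,000 (C) > 10,000 (D) > 3,000 (E)
A is highest; pays the third-highest bid, $17,000.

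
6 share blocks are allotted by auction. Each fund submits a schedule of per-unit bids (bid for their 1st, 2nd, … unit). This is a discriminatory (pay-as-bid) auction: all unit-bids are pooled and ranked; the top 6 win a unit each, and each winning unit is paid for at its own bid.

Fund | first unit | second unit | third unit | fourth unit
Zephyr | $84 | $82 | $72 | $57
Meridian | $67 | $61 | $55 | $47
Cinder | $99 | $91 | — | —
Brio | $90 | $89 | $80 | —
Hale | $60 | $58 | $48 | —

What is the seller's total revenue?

Total revenue: $535

Merging the schedules and taking the best 6: 99 (Cinder-1), 91 (Cinder-2), 90 (Brio-1), 89 (Brio-2), 84 (Zephyr-1), 82 (Zephyr-2)
Next rejected bid: $80 (not a price — pay-as-bid).
Each winning unit pays its own bid.
Revenue = 99 + 91 + 90 + 89 + 84 + 82 = $535.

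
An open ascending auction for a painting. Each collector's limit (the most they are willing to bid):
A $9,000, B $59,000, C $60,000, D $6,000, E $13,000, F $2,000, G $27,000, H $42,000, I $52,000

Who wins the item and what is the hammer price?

C wins at $59,000

Limits in order: 60,000 (C) > 59,000 (B) > 52,000 (I) > 42,000 (H) > 27,000 (G) > 13,000 (E) > …
B is the last rival to drop out, at $59,000; C remains and wins at that price.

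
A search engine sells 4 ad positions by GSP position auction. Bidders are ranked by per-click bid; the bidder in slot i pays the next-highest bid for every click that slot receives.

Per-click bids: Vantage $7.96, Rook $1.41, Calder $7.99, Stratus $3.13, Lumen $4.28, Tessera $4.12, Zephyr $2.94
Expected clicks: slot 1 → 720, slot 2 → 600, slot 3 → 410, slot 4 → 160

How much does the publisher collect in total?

Total revenue: $10489.20

Per-click bids in order: $7.99 (Calder) > $7.96 (Vantage) > $4.28 (Lumen) > $4.12 (Tessera) > $3.13 (Stratus) > …
Slot 1: Calder pays $7.96 × 720 = $5731.20
Slot 2: Vantage pays $4.28 × 600 = $2568.00
Slot 3: Lumen pays $4.12 × 410 = $1689.20
Slot 4: Tessera pays $3.13 × 160 = $500.80
Total = $10489.20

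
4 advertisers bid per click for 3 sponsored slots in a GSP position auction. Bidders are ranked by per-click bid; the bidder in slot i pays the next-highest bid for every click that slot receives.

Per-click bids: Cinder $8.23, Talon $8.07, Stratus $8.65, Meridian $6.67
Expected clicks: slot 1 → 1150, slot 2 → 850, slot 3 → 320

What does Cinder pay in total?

Cinder pays $6859.50

Per-click bids in order: $8.65 (Stratus) > $8.23 (Cinder) > $8.07 (Talon) > $6.67 (Meridian)
Cinder holds slot 2 → pays next bid $8.07 × 850 clicks = $6859.50.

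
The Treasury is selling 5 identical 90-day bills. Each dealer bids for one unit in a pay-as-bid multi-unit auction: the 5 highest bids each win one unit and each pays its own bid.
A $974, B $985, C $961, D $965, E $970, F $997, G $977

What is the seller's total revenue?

Total revenue: $4,903

Bids ranked high→low: 997 (F), 985 (B), 977 (G), 974 (A), 970 (E), 965 (D), 961 (C)
The 5 highest are F, B, G, A, E.
Total revenue = 997 + 985 + 977 + 974 + 970 = $4,903.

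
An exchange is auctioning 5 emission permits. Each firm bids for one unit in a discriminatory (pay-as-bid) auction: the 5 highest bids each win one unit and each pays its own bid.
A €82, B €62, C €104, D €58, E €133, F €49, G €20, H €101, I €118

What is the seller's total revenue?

Total revenue: €538

Ordering the bids: 133 (E), 118 (I), 104 (C), 101 (H), 82 (A), 62 (B), 58 (D), …
The 5 highest are E, I, C, H, A.
Total revenue = 133 + 118 + 104 + 101 + 82 = €538.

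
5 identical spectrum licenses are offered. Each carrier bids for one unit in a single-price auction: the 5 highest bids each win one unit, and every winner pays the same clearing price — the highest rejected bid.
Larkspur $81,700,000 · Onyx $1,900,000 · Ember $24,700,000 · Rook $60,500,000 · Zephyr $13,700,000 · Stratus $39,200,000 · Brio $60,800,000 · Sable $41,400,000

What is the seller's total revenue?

Total revenue: $123,500,000

Ordering the bids: 81,700,000 (Larkspur), 60,800,000 (Brio), 60,500,000 (Rook), 41,400,000 (Sable), 39,200,000 (Stratus), 24,700,000 (Ember), 13,700,000 (Zephyr), …
Winners (5 units): Larkspur, Brio, Rook, Sable, Stratus.
Highest unsuccessful bid: $24,700,000 → clearing price.
Total revenue = 5 × $24,700,000 = $123,500,000.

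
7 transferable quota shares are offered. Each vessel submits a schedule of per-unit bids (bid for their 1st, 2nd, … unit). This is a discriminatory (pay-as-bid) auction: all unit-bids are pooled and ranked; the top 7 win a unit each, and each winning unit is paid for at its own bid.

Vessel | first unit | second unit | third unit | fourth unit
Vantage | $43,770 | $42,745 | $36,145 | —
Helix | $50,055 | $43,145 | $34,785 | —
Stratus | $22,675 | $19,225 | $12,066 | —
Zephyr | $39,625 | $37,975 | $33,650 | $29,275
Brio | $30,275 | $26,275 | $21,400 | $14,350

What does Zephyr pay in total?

Zephyr pays $77,600

Pooled unit-bids ranked (top 7): 50,055 (Helix-1), 43,770 (Vantage-1), 43,145 (Helix-2), 42,745 (Vantage-2), 39,625 (Zephyr-1), 37,975 (Zephyr-2), 36,145 (Vantage-3)
Next rejected bid: $34,785 (not a price — pay-as-bid).
Zephyr's winning unit-bids: 39,625 + 37,975 = $77,600.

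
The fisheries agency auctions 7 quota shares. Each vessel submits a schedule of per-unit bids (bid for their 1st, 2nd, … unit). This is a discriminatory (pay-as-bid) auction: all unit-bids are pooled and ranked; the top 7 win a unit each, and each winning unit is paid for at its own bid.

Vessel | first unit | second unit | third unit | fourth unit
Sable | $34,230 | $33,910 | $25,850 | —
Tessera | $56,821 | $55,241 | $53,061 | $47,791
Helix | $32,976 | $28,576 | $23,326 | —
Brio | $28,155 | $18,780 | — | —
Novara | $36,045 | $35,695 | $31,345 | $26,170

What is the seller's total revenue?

Total revenue: $318,884

Pooled unit-bids ranked (top 7): 56,821 (Tessera-1), 55,241 (Tessera-2), 53,061 (Tessera-3), 47,791 (Tessera-4), 36,045 (Novara-1), 35,695 (Novara-2), 34,230 (Sable-1)
Next rejected bid: $33,910 (not a price — pay-as-bid).
Each winning unit pays its own bid.
Revenue = 56,821 + 55,241 + 53,061 + 47,791 + 36,045 + 35,695 + 34,230 = $318,884.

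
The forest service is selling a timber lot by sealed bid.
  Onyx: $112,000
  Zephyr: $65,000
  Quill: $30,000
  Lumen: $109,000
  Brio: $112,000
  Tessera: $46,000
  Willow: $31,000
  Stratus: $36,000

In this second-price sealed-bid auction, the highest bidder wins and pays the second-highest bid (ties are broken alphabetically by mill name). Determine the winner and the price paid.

Bids ranked: 112,000 (Brio) > 112,000 (Onyx) > 109,000 (Lumen) > 65,000 (Zephyr) > 46,000 (Tessera) > 36,000 (Stratus) > …
Brio and Onyx tie at $112,000; tie-break gives it to Brio.
Brio wins with the highest bid; price is set by the runner-up at $112,000.

Brio pays $112,000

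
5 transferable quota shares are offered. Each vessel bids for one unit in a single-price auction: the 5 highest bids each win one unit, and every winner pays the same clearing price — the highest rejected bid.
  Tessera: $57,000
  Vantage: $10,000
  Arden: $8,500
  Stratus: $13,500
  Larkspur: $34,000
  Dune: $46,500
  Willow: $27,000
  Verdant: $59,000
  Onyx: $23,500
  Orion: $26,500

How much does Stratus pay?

Stratus pays $0

Sorting: 59,000 (Verdant), 57,000 (Tessera), 46,500 (Dune), 34,000 (Larkspur), 27,000 (Willow), 26,500 (Orion), 23,500 (Onyx), …
The 5 highest are Verdant, Tessera, Dune, Larkspur, Willow.
Clearing price = highest rejected bid = $26,500.
Stratus does not win → pays $0.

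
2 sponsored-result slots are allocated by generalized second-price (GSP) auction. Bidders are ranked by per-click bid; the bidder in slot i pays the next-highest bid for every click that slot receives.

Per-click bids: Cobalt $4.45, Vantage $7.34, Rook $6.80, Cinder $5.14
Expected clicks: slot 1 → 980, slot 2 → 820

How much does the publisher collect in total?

Sorting advertisers: $7.34 (Vantage) > $6.80 (Rook) > $5.14 (Cinder) > …
Slot 1: Vantage pays $6.80 × 980 = $6664.00
Slot 2: Rook pays $5.14 × 820 = $4214.80
Total = $10878.80

Total revenue: $10878.80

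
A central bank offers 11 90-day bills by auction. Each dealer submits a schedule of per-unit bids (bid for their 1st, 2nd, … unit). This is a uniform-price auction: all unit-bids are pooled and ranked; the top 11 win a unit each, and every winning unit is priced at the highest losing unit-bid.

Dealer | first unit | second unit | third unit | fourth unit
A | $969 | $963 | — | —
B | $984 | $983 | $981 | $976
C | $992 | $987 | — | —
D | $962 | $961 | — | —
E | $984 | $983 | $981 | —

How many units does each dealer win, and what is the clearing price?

A 2, B 4, C 2, E 3; clearing price $962

All unit-bids, highest first — top 11: 992 (C-1), 987 (C-2), 984 (B-1), 984 (E-1), 983 (B-2), 983 (E-2), 981 (B-3), 981 (E-3), 976 (B-4), 969 (A-1), 963 (A-2)
The (k+1)-th unit-bid is $962.
Allocation: A 2, B 4, C 2, E 3.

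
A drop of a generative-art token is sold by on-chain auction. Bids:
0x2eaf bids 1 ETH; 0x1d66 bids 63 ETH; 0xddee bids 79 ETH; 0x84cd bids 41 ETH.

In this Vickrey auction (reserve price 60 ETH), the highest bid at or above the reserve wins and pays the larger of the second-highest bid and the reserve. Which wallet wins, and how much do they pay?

Sorting bids: 79 (0xddee) > 63 (0x1d66) > 41 (0x84cd) > 1 (0x2eaf)
Highest eligible bid: 0xddee at 79 ETH.
max(second-highest 63 ETH, reserve 60 ETH) = 63 ETH; the reserve does not bind.

0xddee pays 63 ETH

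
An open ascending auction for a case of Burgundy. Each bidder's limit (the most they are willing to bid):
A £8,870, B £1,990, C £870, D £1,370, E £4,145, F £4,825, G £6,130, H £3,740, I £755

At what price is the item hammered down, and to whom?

Limits ranked: 8,870 (A) > 6,130 (G) > 4,825 (F) > 4,145 (E) > 3,740 (H) > 1,990 (B) > …
G is the last rival to drop out, at £6,130; A remains and wins at that price.

A wins at £6,130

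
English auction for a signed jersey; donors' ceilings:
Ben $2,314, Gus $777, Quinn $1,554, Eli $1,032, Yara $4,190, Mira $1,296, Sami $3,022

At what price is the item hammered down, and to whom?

Yara wins at $3,022

Limits ranked: 4,190 (Yara) > 3,022 (Sami) > 2,314 (Ben) > 1,554 (Quinn) > 1,296 (Mira) > 1,032 (Eli) > …
Once the price passes $3,022, only Yara is left; the hammer falls at Sami's limit of $3,022.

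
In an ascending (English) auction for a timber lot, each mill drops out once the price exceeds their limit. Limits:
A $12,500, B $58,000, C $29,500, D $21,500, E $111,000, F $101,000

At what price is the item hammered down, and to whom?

E wins at $101,000

Rule: the price rises until one bidder remains; the winner pays the price at which the last rival dropped out.
Limits in order: 111,000 (E) > 101,000 (F) > 58,000 (B) > 29,500 (C) > 21,500 (D) > 12,500 (A)
Bidding ends when F exits at $101,000; E takes it.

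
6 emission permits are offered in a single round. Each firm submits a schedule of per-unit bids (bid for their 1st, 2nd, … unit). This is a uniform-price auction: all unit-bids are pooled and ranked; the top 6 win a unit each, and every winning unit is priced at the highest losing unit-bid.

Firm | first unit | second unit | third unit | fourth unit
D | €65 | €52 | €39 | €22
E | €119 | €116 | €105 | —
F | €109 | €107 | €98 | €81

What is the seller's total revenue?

Merging the schedules and taking the best 6: 119 (E-1), 116 (E-2), 109 (F-1), 107 (F-2), 105 (E-3), 98 (F-3)
First bid not allocated: €81.
Allocation: E 3, F 3. Every unit priced at €81.
Revenue = 6 × 81 = €486.

Total revenue: €486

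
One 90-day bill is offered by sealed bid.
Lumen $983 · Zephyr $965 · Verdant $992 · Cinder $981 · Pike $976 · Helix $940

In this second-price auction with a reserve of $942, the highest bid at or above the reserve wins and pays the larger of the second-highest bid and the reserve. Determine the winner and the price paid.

Verdant pays $983

Rule: the highest bid at or above the reserve wins and pays the larger of the second-highest bid and the reserve.
Bids in order: 992 (Verdant) > 983 (Lumen) > 981 (Cinder) > 976 (Pike) > 965 (Zephyr) > 940 (Helix)
Highest eligible bid: Verdant at $992.
max(second-highest $983, reserve $942) = $983; the reserve does not bind.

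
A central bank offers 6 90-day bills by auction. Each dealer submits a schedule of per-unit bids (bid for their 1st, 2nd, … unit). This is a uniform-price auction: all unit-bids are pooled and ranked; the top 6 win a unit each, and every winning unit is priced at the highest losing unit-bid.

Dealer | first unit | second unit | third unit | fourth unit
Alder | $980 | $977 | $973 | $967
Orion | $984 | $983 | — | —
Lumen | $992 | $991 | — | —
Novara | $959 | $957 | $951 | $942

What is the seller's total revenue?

Merging the schedules and taking the best 6: 992 (Lumen-1), 991 (Lumen-2), 984 (Orion-1), 983 (Orion-2), 980 (Alder-1), 977 (Alder-2)
The (k+1)-th unit-bid is $973.
Allocation: Alder 2, Lumen 2, Orion 2. Every unit priced at $973.
Revenue = 6 × 973 = $5,838.

Total revenue: $5,838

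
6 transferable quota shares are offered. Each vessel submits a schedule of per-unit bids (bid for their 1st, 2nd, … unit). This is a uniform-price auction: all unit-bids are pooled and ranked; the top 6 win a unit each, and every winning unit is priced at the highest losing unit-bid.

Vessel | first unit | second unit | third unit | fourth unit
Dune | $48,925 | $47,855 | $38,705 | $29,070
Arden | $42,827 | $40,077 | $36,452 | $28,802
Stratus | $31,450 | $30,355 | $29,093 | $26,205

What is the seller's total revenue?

Total revenue: $188,700

Pooled unit-bids ranked (top 6): 48,925 (Dune-1), 47,855 (Dune-2), 42,827 (Arden-1), 40,077 (Arden-2), 38,705 (Dune-3), 36,452 (Arden-3)
First bid not allocated: $31,450.
Allocation: Arden 3, Dune 3. Every unit priced at $31,450.
Revenue = 6 × 31,450 = $188,700.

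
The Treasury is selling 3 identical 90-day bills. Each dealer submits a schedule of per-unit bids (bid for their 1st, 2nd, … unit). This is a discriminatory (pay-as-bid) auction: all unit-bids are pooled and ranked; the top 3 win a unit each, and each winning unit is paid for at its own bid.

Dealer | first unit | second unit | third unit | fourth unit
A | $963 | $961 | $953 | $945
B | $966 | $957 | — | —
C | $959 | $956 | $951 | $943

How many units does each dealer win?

A 2, B 1

All unit-bids, highest first — top 3: 966 (B-1), 963 (A-1), 961 (A-2)
Next rejected bid: $959 (not a price — pay-as-bid).
Allocation: A 2, B 1.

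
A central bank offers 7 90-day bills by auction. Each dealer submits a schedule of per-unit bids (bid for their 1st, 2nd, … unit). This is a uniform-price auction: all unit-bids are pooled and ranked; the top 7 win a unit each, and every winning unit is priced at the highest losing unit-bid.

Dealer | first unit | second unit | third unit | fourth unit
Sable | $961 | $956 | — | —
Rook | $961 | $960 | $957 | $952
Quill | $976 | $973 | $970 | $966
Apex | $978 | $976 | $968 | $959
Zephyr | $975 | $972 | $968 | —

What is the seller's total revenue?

Total revenue: $6,776

Merging the schedules and taking the best 7: 978 (Apex-1), 976 (Quill-1), 976 (Apex-2), 975 (Zephyr-1), 973 (Quill-2), 972 (Zephyr-2), 970 (Quill-3)
Highest rejected unit-bid = $968.
Allocation: Apex 2, Quill 3, Zephyr 2. Every unit priced at $968.
Revenue = 7 × 968 = $6,776.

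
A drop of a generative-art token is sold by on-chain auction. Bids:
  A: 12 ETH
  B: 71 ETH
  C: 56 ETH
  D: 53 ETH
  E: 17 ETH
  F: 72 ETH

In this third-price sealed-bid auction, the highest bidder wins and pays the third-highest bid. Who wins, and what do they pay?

Rule: the highest bidder wins and pays the third-highest bid.
Bids in order: 72 (F) > 71 (B) > 56 (C) > 53 (D) > 17 (E) > 12 (A)
F wins; payment is bid #3 in the ranking = 56 ETH.

F pays 56 ETH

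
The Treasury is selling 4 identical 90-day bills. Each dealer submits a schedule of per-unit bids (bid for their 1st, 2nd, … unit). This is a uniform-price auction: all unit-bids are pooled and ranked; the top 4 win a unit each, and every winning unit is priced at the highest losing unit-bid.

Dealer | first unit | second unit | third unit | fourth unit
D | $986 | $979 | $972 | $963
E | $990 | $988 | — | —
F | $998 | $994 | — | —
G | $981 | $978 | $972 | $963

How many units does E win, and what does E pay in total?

Pooled unit-bids ranked (top 4): 998 (F-1), 994 (F-2), 990 (E-1), 988 (E-2)
Highest rejected unit-bid = $986.
E wins 2 unit(s) at $986 each.

E: 2 units, pays $1,972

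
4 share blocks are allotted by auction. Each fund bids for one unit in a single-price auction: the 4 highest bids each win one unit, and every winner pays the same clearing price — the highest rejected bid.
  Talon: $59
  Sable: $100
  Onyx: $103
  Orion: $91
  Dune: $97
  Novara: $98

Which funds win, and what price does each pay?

Onyx, Sable, Novara, Dune; each pays $91

Sorting: 103 (Onyx), 100 (Sable), 98 (Novara), 97 (Dune), 91 (Orion), 59 (Talon)
Winners (4 units): Onyx, Sable, Novara, Dune.
Highest unsuccessful bid: $91 → clearing price.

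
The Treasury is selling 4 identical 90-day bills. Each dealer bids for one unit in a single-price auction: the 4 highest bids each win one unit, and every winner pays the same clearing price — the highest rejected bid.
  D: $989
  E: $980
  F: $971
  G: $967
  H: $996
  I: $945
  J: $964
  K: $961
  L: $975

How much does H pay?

H pays $971

Sorting: 996 (H), 989 (D), 980 (E), 975 (L), 971 (F), 967 (G), …
Top 4: H, D, E, L.
Clearing price = highest rejected bid = $971.
H wins → pays $971.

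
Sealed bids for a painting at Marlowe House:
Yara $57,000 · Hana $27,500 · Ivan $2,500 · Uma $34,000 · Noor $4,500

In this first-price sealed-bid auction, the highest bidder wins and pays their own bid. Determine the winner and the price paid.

Sorting bids: 57,000 (Yara) > 34,000 (Uma) > 27,500 (Hana) > 4,500 (Noor) > 2,500 (Ivan)
First-price: Yara pays what they bid, $57,000.

Yara pays $57,000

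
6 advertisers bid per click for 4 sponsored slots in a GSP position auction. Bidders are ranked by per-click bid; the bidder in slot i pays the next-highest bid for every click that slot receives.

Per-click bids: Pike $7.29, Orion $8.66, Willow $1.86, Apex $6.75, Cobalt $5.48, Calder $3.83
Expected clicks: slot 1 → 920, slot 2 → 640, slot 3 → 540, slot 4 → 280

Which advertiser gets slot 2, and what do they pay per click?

Pike; $6.75 per click

Sorting advertisers: $8.66 (Orion) > $7.29 (Pike) > $6.75 (Apex) > $5.48 (Cobalt) > $3.83 (Calder) > …
Slot 2 goes to the second-ranked bidder, Pike, who pays the next bid down: $6.75/click.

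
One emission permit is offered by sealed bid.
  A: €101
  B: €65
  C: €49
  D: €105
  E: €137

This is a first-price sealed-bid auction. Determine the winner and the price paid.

First-price sealed-bid auction: the highest bidder wins and pays their own bid.
Sorting bids: 137 (E) > 105 (D) > 101 (A) > 65 (B) > 49 (C)
E has the highest bid and pays exactly that: €137.

E pays €137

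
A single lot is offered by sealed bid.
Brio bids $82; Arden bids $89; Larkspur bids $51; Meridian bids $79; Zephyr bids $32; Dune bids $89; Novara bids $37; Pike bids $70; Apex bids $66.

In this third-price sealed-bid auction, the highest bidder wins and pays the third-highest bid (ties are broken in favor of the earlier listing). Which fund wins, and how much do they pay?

Sorting bids: 89 (Arden) > 89 (Dune) > 82 (Brio) > 79 (Meridian) > 70 (Pike) > 66 (Apex) > …
Tie at $89 → Arden wins by tie-break.
Arden wins; payment is bid #3 in the ranking = $82.

Arden pays $82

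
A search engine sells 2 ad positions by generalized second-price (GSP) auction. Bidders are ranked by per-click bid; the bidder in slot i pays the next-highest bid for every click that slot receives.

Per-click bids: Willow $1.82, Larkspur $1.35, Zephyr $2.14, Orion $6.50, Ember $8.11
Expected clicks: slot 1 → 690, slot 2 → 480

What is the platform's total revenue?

Total revenue: $5512.20

Ranked by bid: $8.11 (Ember) > $6.50 (Orion) > $2.14 (Zephyr) > …
Slot 1: Ember pays $6.50 × 690 = $4485.00
Slot 2: Orion pays $2.14 × 480 = $1027.20
Total = $5512.20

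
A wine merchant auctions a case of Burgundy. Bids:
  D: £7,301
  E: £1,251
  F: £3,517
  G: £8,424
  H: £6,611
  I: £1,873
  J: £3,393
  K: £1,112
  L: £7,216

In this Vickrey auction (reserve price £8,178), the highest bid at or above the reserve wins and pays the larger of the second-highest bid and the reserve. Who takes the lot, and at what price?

Bids ranked: 8,424 (G) > 7,301 (D) > 7,216 (L) > 6,611 (H) > 3,517 (F) > 3,393 (J) > …
Highest eligible bid: G at £8,424.
max(second-highest £7,301, reserve £8,178) = £8,178.

G pays £8,178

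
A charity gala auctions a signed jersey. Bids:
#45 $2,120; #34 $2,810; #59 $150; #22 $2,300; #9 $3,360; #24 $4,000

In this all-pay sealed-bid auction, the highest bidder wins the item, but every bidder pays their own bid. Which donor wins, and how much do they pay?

#24 pays $4,000

All-pay sealed-bid auction: the highest bidder wins the item, but every bidder pays their own bid.
Bids ranked: 4,000 (#24) > 3,360 (#9) > 2,810 (#34) > 2,300 (#22) > 2,120 (#45) > 150 (#59)
#24 is highest and takes the item; every bidder forfeits their bid.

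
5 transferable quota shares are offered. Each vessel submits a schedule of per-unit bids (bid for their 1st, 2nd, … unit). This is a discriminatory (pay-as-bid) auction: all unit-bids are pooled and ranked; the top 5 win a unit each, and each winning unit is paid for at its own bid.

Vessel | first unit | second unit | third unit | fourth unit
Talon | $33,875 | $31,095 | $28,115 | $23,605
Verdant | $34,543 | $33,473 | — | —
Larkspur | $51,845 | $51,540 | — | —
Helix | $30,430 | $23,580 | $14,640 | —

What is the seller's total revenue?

Total revenue: $205,276

All unit-bids, highest first — top 5: 51,845 (Larkspur-1), 51,540 (Larkspur-2), 34,543 (Verdant-1), 33,875 (Talon-1), 33,473 (Verdant-2)
Next rejected bid: $31,095 (not a price — pay-as-bid).
Each winning unit pays its own bid.
Revenue = 51,845 + 51,540 + 34,543 + 33,875 + 33,473 = $205,276.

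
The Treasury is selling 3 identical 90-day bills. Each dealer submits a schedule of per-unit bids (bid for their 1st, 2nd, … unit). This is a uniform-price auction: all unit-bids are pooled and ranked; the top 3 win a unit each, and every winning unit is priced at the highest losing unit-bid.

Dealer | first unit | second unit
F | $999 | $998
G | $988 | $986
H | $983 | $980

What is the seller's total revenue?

Total revenue: $2,958

Merging the schedules and taking the best 3: 999 (F-1), 998 (F-2), 988 (G-1)
Highest rejected unit-bid = $986.
Allocation: F 2, G 1. Every unit priced at $986.
Revenue = 3 × 986 = $2,958.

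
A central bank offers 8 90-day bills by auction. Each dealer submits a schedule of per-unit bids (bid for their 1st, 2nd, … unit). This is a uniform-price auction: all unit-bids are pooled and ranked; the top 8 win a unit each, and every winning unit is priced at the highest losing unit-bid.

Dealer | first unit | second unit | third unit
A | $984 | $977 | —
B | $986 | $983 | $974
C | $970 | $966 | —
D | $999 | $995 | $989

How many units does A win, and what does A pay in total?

Merging the schedules and taking the best 8: 999 (D-1), 995 (D-2), 989 (D-3), 986 (B-1), 984 (A-1), 983 (B-2), 977 (A-2), 974 (B-3)
Highest rejected unit-bid = $970.
A wins 2 unit(s) at $970 each.

A: 2 units, pays $1,940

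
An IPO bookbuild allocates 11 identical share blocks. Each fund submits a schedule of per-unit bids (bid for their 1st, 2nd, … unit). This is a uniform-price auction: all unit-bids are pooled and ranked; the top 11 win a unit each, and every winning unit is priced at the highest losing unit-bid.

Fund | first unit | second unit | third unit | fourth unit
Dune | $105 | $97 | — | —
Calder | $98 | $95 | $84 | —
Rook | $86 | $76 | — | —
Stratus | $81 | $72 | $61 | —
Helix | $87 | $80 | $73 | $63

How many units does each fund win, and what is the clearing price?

All unit-bids, highest first — top 11: 105 (Dune-1), 98 (Calder-1), 97 (Dune-2), 95 (Calder-2), 87 (Helix-1), 86 (Rook-1), 84 (Calder-3), 81 (Stratus-1), 80 (Helix-2), 76 (Rook-2), 73 (Helix-3)
First bid not allocated: $72.
Allocation: Calder 3, Dune 2, Helix 3, Rook 2, Stratus 1.

Calder 3, Dune 2, Helix 3, Rook 2, Stratus 1; clearing price $72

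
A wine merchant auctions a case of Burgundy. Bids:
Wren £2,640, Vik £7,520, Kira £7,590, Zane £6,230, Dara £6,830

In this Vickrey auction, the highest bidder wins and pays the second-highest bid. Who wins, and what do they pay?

Kira pays £7,520

Rule: the highest bidder wins and pays the second-highest bid.
Bids in order: 7,590 (Kira) > 7,520 (Vik) > 6,830 (Dara) > 6,230 (Zane) > 2,640 (Wren)
Kira wins with the highest bid; price is set by the runner-up at £7,520.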